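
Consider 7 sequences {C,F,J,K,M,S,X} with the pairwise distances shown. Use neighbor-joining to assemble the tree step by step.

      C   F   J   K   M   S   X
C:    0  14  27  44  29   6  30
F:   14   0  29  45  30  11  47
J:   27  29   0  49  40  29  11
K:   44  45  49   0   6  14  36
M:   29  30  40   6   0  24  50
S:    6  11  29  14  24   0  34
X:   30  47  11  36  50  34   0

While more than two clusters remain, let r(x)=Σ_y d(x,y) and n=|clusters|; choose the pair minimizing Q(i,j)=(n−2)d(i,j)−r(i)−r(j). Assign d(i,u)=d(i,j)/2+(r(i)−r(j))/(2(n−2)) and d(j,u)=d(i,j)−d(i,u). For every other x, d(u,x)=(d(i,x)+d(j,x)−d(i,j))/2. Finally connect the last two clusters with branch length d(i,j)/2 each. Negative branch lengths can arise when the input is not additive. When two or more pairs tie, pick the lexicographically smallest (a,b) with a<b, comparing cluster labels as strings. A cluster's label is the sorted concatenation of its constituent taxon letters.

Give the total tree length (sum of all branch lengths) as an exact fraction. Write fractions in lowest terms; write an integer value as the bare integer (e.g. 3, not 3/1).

1149/16

step 1: merge (K,M) at d=6, Q=-343; branch lengths K→9/2, M→3/2; new cluster KM
  updated: d(C,KM)=67/2, d(F,KM)=69/2, d(J,KM)=83/2, d(KM,S)=16, d(KM,X)=40
step 2: merge (J,X) at d=11, Q=-511/2; branch lengths J→39/16, X→137/16; new cluster JX
  updated: d(C,JX)=23, d(F,JX)=65/2, d(JX,KM)=141/4, d(JX,S)=26
step 3: merge (JX,KM) at d=141/4, Q=-521/4; branch lengths JX→413/24, KM→433/24; new cluster JKMX
  updated: d(C,JKMX)=85/8, d(F,JKMX)=127/8, d(JKMX,S)=27/8
step 4: merge (C,F) at d=14, Q=-87/2; branch lengths C→71/16, F→153/16; new cluster CF
  updated: d(CF,JKMX)=25/4, d(CF,S)=3/2
step 5: merge (CF,JKMX) at d=25/4, Q=-89/8; branch lengths CF→35/16, JKMX→65/16; new cluster CFJKMX
  updated: d(CFJKMX,S)=-11/16
step 6: merge (CFJKMX,S) at d=-11/16; branch lengths CFJKMX→-11/32, S→-11/32; new cluster CFJKMSX
final tree: (((C:71/16,F:153/16):35/16,((J:39/16,X:137/16):413/24,(K:9/2,M:3/2):433/24):65/16):-11/32,S:-11/32)
total length: 1149/16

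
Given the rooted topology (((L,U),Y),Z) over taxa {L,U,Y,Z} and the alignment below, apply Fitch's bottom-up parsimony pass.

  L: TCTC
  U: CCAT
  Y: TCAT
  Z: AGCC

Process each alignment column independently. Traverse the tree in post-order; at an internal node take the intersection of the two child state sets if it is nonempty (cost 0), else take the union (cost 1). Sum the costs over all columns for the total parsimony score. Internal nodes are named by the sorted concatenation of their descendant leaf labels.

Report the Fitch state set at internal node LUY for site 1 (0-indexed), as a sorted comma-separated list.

C

[col 0] LU: children L:{T}, U:{C} ∪→ {C,T}; cost 1
[col 0] LUY: children LU:{C,T}, Y:{T} ∩→ {T}; cost 0
[col 0] LUYZ: children LUY:{T}, Z:{A} ∪→ {A,T}; cost 1
[col 1] LU: children L:{C}, U:{C} ∩→ {C}; cost 0
[col 1] LUY: children LU:{C}, Y:{C} ∩→ {C}; cost 0
[col 1] LUYZ: children LUY:{C}, Z:{G} ∪→ {C,G}; cost 1
[col 2] LU: children L:{T}, U:{A} ∪→ {A,T}; cost 1
[col 2] LUY: children LU:{A,T}, Y:{A} ∩→ {A}; cost 0
[col 2] LUYZ: children LUY:{A}, Z:{C} ∪→ {A,C}; cost 1
[col 3] LU: children L:{C}, U:{T} ∪→ {C,T}; cost 1
[col 3] LUY: children LU:{C,T}, Y:{T} ∩→ {T}; cost 0
[col 3] LUYZ: children LUY:{T}, Z:{C} ∪→ {C,T}; cost 1
per-site changes: [2, 1, 2, 2]; total = 7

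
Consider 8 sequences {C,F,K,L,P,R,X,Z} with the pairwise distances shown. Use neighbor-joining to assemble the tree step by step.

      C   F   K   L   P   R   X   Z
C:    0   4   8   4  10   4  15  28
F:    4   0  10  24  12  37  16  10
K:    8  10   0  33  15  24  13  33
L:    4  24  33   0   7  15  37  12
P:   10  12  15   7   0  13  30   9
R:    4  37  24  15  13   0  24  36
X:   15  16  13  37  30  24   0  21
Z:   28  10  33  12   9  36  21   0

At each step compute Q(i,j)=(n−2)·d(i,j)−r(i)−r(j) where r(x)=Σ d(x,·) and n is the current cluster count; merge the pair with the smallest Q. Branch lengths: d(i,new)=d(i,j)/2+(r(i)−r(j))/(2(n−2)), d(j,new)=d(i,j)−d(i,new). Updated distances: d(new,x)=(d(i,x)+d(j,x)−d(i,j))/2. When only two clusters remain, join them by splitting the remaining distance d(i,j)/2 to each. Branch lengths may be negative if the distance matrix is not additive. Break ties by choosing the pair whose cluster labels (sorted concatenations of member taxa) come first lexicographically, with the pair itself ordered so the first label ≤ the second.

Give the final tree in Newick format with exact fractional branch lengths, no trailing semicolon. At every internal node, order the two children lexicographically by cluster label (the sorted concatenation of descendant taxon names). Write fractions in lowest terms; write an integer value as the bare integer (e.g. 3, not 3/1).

(((C:-51/16,R:115/16):11/4,(((F:14/5,Z:36/5):7/2,(K:29/6,X:49/6):5):5,P:3/2):15/4):19/8,L:19/8)

step 1: merge (K,X) at d=13, Q=-214; branch lengths K→29/6, X→49/6; new cluster KX
  updated: d(C,KX)=5, d(F,KX)=13/2, d(KX,L)=57/2, d(KX,P)=16, d(KX,R)=35/2, d(KX,Z)=41/2
step 2: merge (F,Z) at d=10, Q=-159; branch lengths F→14/5, Z→36/5; new cluster FZ
  updated: d(C,FZ)=11, d(FZ,KX)=17/2, d(FZ,L)=13, d(FZ,P)=11/2, d(FZ,R)=63/2
step 3: merge (FZ,KX) at d=17/2, Q=-111; branch lengths FZ→7/2, KX→5; new cluster FKXZ
  updated: d(C,FKXZ)=15/4, d(FKXZ,L)=33/2, d(FKXZ,P)=13/2, d(FKXZ,R)=81/4
step 4: merge (FKXZ,P) at d=13/2, Q=-64; branch lengths FKXZ→5, P→3/2; new cluster FKPXZ
  updated: d(C,FKPXZ)=29/8, d(FKPXZ,L)=17/2, d(FKPXZ,R)=107/8
step 5: merge (C,R) at d=4, Q=-36; branch lengths C→-51/16, R→115/16; new cluster CR
  updated: d(CR,FKPXZ)=13/2, d(CR,L)=15/2
step 6: merge (CR,FKPXZ) at d=13/2, Q=-45/2; branch lengths CR→11/4, FKPXZ→15/4; new cluster CFKPRXZ
  updated: d(CFKPRXZ,L)=19/4
step 7: merge (CFKPRXZ,L) at d=19/4; branch lengths CFKPRXZ→19/8, L→19/8; new cluster CFKLPRXZ
final tree: (((C:-51/16,R:115/16):11/4,(((F:14/5,Z:36/5):7/2,(K:29/6,X:49/6):5):5,P:3/2):15/4):19/8,L:19/8)
total length: 213/4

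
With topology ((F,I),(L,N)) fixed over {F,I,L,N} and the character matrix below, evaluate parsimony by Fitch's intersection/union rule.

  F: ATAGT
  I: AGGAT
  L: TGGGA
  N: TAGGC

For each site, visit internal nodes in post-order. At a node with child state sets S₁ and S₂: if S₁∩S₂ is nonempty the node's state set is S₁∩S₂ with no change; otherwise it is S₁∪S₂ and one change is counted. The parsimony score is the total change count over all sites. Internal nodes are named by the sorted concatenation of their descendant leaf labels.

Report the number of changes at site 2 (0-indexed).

[col 0] FI: children F:{A}, I:{A} ∩→ {A}; cost 0
[col 0] LN: children L:{T}, N:{T} ∩→ {T}; cost 0
[col 0] FILN: children FI:{A}, LN:{T} ∪→ {A,T}; cost 1
[col 1] FI: children F:{T}, I:{G} ∪→ {G,T}; cost 1
[col 1] LN: children L:{G}, N:{A} ∪→ {A,G}; cost 1
[col 1] FILN: children FI:{G,T}, LN:{A,G} ∩→ {G}; cost 0
[col 2] FI: children F:{A}, I:{G} ∪→ {A,G}; cost 1
[col 2] LN: children L:{G}, N:{G} ∩→ {G}; cost 0
[col 2] FILN: children FI:{A,G}, LN:{G} ∩→ {G}; cost 0
[col 3] FI: children F:{G}, I:{A} ∪→ {A,G}; cost 1
[col 3] LN: children L:{G}, N:{G} ∩→ {G}; cost 0
[col 3] FILN: children FI:{A,G}, LN:{G} ∩→ {G}; cost 0
[col 4] FI: children F:{T}, I:{T} ∩→ {T}; cost 0
[col 4] LN: children L:{A}, N:{C} ∪→ {A,C}; cost 1
[col 4] FILN: children FI:{T}, LN:{A,C} ∪→ {A,C,T}; cost 1
per-site changes: [1, 2, 1, 1, 2]; total = 7

1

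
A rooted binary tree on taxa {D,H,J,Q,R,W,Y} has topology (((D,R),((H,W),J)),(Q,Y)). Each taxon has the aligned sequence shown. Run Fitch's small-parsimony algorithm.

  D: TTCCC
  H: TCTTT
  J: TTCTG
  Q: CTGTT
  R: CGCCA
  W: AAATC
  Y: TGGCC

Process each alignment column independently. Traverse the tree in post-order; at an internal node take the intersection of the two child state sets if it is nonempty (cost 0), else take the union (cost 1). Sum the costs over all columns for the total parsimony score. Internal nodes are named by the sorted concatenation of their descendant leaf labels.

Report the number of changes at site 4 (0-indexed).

DR@0: {T} ∪ {C} = {C,T} (union, +1)
HW@0: {T} ∪ {A} = {A,T} (union, +1)
HJW@0: {A,T} ∩ {T} = {T} (intersection, +0)
DHJRW@0: {C,T} ∩ {T} = {T} (intersection, +0)
QY@0: {C} ∪ {T} = {C,T} (union, +1)
DHJQRWY@0: {T} ∩ {C,T} = {T} (intersection, +0)
DR@1: {T} ∪ {G} = {G,T} (union, +1)
HW@1: {C} ∪ {A} = {A,C} (union, +1)
HJW@1: {A,C} ∪ {T} = {A,C,T} (union, +1)
DHJRW@1: {G,T} ∩ {A,C,T} = {T} (intersection, +0)
QY@1: {T} ∪ {G} = {G,T} (union, +1)
DHJQRWY@1: {T} ∩ {G,T} = {T} (intersection, +0)
DR@2: {C} ∩ {C} = {C} (intersection, +0)
HW@2: {T} ∪ {A} = {A,T} (union, +1)
HJW@2: {A,T} ∪ {C} = {A,C,T} (union, +1)
DHJRW@2: {C} ∩ {A,C,T} = {C} (intersection, +0)
QY@2: {G} ∩ {G} = {G} (intersection, +0)
DHJQRWY@2: {C} ∪ {G} = {C,G} (union, +1)
DR@3: {C} ∩ {C} = {C} (intersection, +0)
HW@3: {T} ∩ {T} = {T} (intersection, +0)
HJW@3: {T} ∩ {T} = {T} (intersection, +0)
DHJRW@3: {C} ∪ {T} = {C,T} (union, +1)
QY@3: {T} ∪ {C} = {C,T} (union, +1)
DHJQRWY@3: {C,T} ∩ {C,T} = {C,T} (intersection, +0)
DR@4: {C} ∪ {A} = {A,C} (union, +1)
HW@4: {T} ∪ {C} = {C,T} (union, +1)
HJW@4: {C,T} ∪ {G} = {C,G,T} (union, +1)
DHJRW@4: {A,C} ∩ {C,G,T} = {C} (intersection, +0)
QY@4: {T} ∪ {C} = {C,T} (union, +1)
DHJQRWY@4: {C} ∩ {C,T} = {C} (intersection, +0)
per-site changes: [3, 4, 3, 2, 4]; total = 16

4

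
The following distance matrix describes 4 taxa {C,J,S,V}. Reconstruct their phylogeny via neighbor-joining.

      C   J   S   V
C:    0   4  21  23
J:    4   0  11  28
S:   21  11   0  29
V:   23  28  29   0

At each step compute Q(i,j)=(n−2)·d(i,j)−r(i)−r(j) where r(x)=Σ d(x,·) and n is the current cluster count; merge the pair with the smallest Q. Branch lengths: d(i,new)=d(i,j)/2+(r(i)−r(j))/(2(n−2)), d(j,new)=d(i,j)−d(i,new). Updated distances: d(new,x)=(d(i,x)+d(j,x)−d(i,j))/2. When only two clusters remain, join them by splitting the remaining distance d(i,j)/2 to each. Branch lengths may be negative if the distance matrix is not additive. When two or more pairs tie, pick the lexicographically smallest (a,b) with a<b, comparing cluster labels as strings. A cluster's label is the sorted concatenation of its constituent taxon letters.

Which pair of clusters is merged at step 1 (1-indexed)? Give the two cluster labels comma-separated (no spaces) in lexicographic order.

C,J

iteration 1: select C,J (d=4, Q=-83); attach at lengths (13/4, 3/4); label the merged cluster CJ
  updated: d(CJ,S)=14, d(CJ,V)=47/2
iteration 2: select CJ,S (d=14, Q=-133/2); attach at lengths (17/4, 39/4); label the merged cluster CJS
  updated: d(CJS,V)=77/4
iteration 3: select CJS,V (d=77/4); attach at lengths (77/8, 77/8); label the merged cluster CJSV
final tree: (((C:13/4,J:3/4):17/4,S:39/4):77/8,V:77/8)
total length: 149/4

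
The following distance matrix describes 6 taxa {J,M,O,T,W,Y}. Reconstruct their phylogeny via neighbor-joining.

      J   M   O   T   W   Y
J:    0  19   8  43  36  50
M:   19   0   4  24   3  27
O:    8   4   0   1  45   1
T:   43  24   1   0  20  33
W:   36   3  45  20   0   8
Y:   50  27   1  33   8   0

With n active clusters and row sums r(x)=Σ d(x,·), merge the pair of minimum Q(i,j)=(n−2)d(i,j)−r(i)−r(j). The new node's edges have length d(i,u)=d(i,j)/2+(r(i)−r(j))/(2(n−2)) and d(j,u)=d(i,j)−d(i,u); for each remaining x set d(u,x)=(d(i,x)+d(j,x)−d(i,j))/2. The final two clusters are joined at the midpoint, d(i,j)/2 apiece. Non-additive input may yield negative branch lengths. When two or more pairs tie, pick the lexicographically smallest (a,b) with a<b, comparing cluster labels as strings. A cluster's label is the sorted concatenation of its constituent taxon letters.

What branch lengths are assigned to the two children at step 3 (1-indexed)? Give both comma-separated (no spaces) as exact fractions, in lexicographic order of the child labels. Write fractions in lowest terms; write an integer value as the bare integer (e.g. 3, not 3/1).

297/16,103/16

iteration 1: select W,Y (d=8, Q=-199); attach at lengths (25/8, 39/8); label the merged cluster WY
  updated: d(J,WY)=39, d(M,WY)=11, d(O,WY)=19, d(T,WY)=45/2
iteration 2: select O,T (d=1, Q=-239/2); attach at lengths (-37/4, 41/4); label the merged cluster OT
  updated: d(J,OT)=25, d(M,OT)=27/2, d(OT,WY)=81/4
iteration 3: select J,OT (d=25, Q=-367/4); attach at lengths (297/16, 103/16); label the merged cluster JOT
  updated: d(JOT,M)=15/4, d(JOT,WY)=137/8
iteration 4: select JOT,M (d=15/4, Q=-255/8); attach at lengths (79/16, -19/16); label the merged cluster JMOT
  updated: d(JMOT,WY)=195/16
iteration 5: select JMOT,WY (d=195/16); attach at lengths (195/32, 195/32); label the merged cluster JMOTWY
final tree: (((J:297/16,(O:-37/4,T:41/4):103/16):79/16,M:-19/16):195/32,(W:25/8,Y:39/8):195/32)
total length: 799/16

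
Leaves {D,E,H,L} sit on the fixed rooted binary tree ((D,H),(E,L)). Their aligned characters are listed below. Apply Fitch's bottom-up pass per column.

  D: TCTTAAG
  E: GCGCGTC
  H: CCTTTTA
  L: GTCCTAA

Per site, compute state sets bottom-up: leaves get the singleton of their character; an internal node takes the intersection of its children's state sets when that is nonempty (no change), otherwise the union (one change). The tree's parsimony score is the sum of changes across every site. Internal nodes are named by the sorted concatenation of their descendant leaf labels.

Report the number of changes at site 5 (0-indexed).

site 0, node DH: D={T} ∪ H={C} → {C,T} (+1)
site 0, node EL: E={G} ∩ L={G} → {G} (+0)
site 0, node DEHL: DH={C,T} ∪ EL={G} → {C,G,T} (+1)
site 1, node DH: D={C} ∩ H={C} → {C} (+0)
site 1, node EL: E={C} ∪ L={T} → {C,T} (+1)
site 1, node DEHL: DH={C} ∩ EL={C,T} → {C} (+0)
site 2, node DH: D={T} ∩ H={T} → {T} (+0)
site 2, node EL: E={G} ∪ L={C} → {C,G} (+1)
site 2, node DEHL: DH={T} ∪ EL={C,G} → {C,G,T} (+1)
site 3, node DH: D={T} ∩ H={T} → {T} (+0)
site 3, node EL: E={C} ∩ L={C} → {C} (+0)
site 3, node DEHL: DH={T} ∪ EL={C} → {C,T} (+1)
site 4, node DH: D={A} ∪ H={T} → {A,T} (+1)
site 4, node EL: E={G} ∪ L={T} → {G,T} (+1)
site 4, node DEHL: DH={A,T} ∩ EL={G,T} → {T} (+0)
site 5, node DH: D={A} ∪ H={T} → {A,T} (+1)
site 5, node EL: E={T} ∪ L={A} → {A,T} (+1)
site 5, node DEHL: DH={A,T} ∩ EL={A,T} → {A,T} (+0)
site 6, node DH: D={G} ∪ H={A} → {A,G} (+1)
site 6, node EL: E={C} ∪ L={A} → {A,C} (+1)
site 6, node DEHL: DH={A,G} ∩ EL={A,C} → {A} (+0)
per-site changes: [2, 1, 2, 1, 2, 2, 2]; total = 12

2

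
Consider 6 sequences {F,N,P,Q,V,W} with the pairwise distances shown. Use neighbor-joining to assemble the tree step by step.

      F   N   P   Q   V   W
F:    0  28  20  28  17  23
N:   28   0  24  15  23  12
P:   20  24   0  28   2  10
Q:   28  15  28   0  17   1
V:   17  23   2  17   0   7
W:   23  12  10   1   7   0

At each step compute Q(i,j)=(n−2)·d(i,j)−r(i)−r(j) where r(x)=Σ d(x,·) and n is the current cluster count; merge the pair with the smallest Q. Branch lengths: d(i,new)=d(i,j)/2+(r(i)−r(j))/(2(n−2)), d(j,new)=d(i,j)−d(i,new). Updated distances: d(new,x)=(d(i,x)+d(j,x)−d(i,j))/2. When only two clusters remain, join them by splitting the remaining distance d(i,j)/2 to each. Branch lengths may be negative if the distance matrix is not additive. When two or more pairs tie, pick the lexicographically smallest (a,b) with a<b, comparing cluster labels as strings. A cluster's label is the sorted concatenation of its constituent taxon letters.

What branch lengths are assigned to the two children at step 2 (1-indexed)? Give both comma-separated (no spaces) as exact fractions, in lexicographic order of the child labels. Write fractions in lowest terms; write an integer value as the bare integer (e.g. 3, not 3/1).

40/3,25/6

1. join P+V (d=2, Q=-142) ⇒ PV; edges |P|=13/4, |V|=-5/4
  updated: d(F,PV)=35/2, d(N,PV)=45/2, d(PV,Q)=43/2, d(PV,W)=15/2
2. join F+PV (d=35/2, Q=-113) ⇒ FPV; edges |F|=40/3, |PV|=25/6
  updated: d(FPV,N)=33/2, d(FPV,Q)=16, d(FPV,W)=13/2
3. join FPV+N (d=33/2, Q=-99/2) ⇒ FNPV; edges |FPV|=57/8, |N|=75/8
  updated: d(FNPV,Q)=29/4, d(FNPV,W)=1
4. join FNPV+Q (d=29/4, Q=-37/4) ⇒ FNPQV; edges |FNPV|=29/8, |Q|=29/8
  updated: d(FNPQV,W)=-21/8
5. join FNPQV+W (d=-21/8) ⇒ FNPQVW; edges |FNPQV|=-21/16, |W|=-21/16
final tree: ((((F:40/3,(P:13/4,V:-5/4):25/6):57/8,N:75/8):29/8,Q:29/8):-21/16,W:-21/16)
total length: 325/8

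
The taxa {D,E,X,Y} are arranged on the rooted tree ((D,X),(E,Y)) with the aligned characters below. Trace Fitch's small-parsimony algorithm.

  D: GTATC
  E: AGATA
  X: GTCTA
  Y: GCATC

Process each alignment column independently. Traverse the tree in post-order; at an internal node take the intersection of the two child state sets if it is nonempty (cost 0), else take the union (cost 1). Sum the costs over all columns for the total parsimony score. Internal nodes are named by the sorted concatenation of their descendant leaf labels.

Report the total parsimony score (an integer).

DX@0: {G} ∩ {G} = {G} (intersection, +0)
EY@0: {A} ∪ {G} = {A,G} (union, +1)
DEXY@0: {G} ∩ {A,G} = {G} (intersection, +0)
DX@1: {T} ∩ {T} = {T} (intersection, +0)
EY@1: {G} ∪ {C} = {C,G} (union, +1)
DEXY@1: {T} ∪ {C,G} = {C,G,T} (union, +1)
DX@2: {A} ∪ {C} = {A,C} (union, +1)
EY@2: {A} ∩ {A} = {A} (intersection, +0)
DEXY@2: {A,C} ∩ {A} = {A} (intersection, +0)
DX@3: {T} ∩ {T} = {T} (intersection, +0)
EY@3: {T} ∩ {T} = {T} (intersection, +0)
DEXY@3: {T} ∩ {T} = {T} (intersection, +0)
DX@4: {C} ∪ {A} = {A,C} (union, +1)
EY@4: {A} ∪ {C} = {A,C} (union, +1)
DEXY@4: {A,C} ∩ {A,C} = {A,C} (intersection, +0)
per-site changes: [1, 2, 1, 0, 2]; total = 6

6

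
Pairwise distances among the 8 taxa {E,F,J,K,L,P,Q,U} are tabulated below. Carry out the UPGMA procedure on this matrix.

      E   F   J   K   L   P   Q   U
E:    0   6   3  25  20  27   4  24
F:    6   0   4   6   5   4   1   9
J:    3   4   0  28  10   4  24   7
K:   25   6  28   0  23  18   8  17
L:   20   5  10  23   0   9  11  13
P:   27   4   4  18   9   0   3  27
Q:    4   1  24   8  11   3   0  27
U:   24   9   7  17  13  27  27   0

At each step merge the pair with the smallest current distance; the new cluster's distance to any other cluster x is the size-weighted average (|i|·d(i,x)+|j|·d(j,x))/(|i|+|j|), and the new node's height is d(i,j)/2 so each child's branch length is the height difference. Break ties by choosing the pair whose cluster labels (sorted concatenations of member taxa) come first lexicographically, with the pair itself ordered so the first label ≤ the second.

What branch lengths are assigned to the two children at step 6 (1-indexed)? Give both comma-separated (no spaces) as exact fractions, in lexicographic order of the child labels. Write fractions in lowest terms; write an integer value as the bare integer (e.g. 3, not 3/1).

17/2,17/2

1. join F+Q (d=1) ⇒ FQ; edges |F|=1/2, |Q|=1/2
  updated: d(E,FQ)=5, d(FQ,J)=14, d(FQ,K)=7, d(FQ,L)=8, d(FQ,P)=7/2, d(FQ,U)=18
2. join E+J (d=3) ⇒ EJ; edges |E|=3/2, |J|=3/2
  updated: d(EJ,FQ)=19/2, d(EJ,K)=53/2, d(EJ,L)=15, d(EJ,P)=31/2, d(EJ,U)=31/2
3. join FQ+P (d=7/2) ⇒ FPQ; edges |FQ|=5/4, |P|=7/4
  updated: d(EJ,FPQ)=23/2, d(FPQ,K)=32/3, d(FPQ,L)=25/3, d(FPQ,U)=21
4. join FPQ+L (d=25/3) ⇒ FLPQ; edges |FPQ|=29/12, |L|=25/6
  updated: d(EJ,FLPQ)=99/8, d(FLPQ,K)=55/4, d(FLPQ,U)=19
5. join EJ+FLPQ (d=99/8) ⇒ EFJLPQ; edges |EJ|=75/16, |FLPQ|=97/48
  updated: d(EFJLPQ,K)=18, d(EFJLPQ,U)=107/6
6. join K+U (d=17) ⇒ KU; edges |K|=17/2, |U|=17/2
  updated: d(EFJLPQ,KU)=215/12
7. join EFJLPQ+KU (d=215/12) ⇒ EFJKLPQU; edges |EFJLPQ|=133/48, |KU|=11/24
final tree: (((E:3/2,J:3/2):75/16,(((F:1/2,Q:1/2):5/4,P:7/4):29/12,L:25/6):97/48):133/48,(K:17/2,U:17/2):11/24)
total length: 1945/48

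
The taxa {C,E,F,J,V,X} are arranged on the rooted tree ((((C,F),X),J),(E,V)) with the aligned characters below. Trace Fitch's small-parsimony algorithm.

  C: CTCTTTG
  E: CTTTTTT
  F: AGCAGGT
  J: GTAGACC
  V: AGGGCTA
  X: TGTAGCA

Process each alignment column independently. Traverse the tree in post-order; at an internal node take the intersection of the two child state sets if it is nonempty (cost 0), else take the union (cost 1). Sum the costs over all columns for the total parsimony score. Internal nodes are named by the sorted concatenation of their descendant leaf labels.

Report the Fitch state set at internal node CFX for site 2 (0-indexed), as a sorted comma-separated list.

C,T

CF@0: {C} ∪ {A} = {A,C} (union, +1)
CFX@0: {A,C} ∪ {T} = {A,C,T} (union, +1)
CFJX@0: {A,C,T} ∪ {G} = {A,C,G,T} (union, +1)
EV@0: {C} ∪ {A} = {A,C} (union, +1)
CEFJVX@0: {A,C,G,T} ∩ {A,C} = {A,C} (intersection, +0)
CF@1: {T} ∪ {G} = {G,T} (union, +1)
CFX@1: {G,T} ∩ {G} = {G} (intersection, +0)
CFJX@1: {G} ∪ {T} = {G,T} (union, +1)
EV@1: {T} ∪ {G} = {G,T} (union, +1)
CEFJVX@1: {G,T} ∩ {G,T} = {G,T} (intersection, +0)
CF@2: {C} ∩ {C} = {C} (intersection, +0)
CFX@2: {C} ∪ {T} = {C,T} (union, +1)
CFJX@2: {C,T} ∪ {A} = {A,C,T} (union, +1)
EV@2: {T} ∪ {G} = {G,T} (union, +1)
CEFJVX@2: {A,C,T} ∩ {G,T} = {T} (intersection, +0)
CF@3: {T} ∪ {A} = {A,T} (union, +1)
CFX@3: {A,T} ∩ {A} = {A} (intersection, +0)
CFJX@3: {A} ∪ {G} = {A,G} (union, +1)
EV@3: {T} ∪ {G} = {G,T} (union, +1)
CEFJVX@3: {A,G} ∩ {G,T} = {G} (intersection, +0)
CF@4: {T} ∪ {G} = {G,T} (union, +1)
CFX@4: {G,T} ∩ {G} = {G} (intersection, +0)
CFJX@4: {G} ∪ {A} = {A,G} (union, +1)
EV@4: {T} ∪ {C} = {C,T} (union, +1)
CEFJVX@4: {A,G} ∪ {C,T} = {A,C,G,T} (union, +1)
CF@5: {T} ∪ {G} = {G,T} (union, +1)
CFX@5: {G,T} ∪ {C} = {C,G,T} (union, +1)
CFJX@5: {C,G,T} ∩ {C} = {C} (intersection, +0)
EV@5: {T} ∩ {T} = {T} (intersection, +0)
CEFJVX@5: {C} ∪ {T} = {C,T} (union, +1)
CF@6: {G} ∪ {T} = {G,T} (union, +1)
CFX@6: {G,T} ∪ {A} = {A,G,T} (union, +1)
CFJX@6: {A,G,T} ∪ {C} = {A,C,G,T} (union, +1)
EV@6: {T} ∪ {A} = {A,T} (union, +1)
CEFJVX@6: {A,C,G,T} ∩ {A,T} = {A,T} (intersection, +0)
per-site changes: [4, 3, 3, 3, 4, 3, 4]; total = 24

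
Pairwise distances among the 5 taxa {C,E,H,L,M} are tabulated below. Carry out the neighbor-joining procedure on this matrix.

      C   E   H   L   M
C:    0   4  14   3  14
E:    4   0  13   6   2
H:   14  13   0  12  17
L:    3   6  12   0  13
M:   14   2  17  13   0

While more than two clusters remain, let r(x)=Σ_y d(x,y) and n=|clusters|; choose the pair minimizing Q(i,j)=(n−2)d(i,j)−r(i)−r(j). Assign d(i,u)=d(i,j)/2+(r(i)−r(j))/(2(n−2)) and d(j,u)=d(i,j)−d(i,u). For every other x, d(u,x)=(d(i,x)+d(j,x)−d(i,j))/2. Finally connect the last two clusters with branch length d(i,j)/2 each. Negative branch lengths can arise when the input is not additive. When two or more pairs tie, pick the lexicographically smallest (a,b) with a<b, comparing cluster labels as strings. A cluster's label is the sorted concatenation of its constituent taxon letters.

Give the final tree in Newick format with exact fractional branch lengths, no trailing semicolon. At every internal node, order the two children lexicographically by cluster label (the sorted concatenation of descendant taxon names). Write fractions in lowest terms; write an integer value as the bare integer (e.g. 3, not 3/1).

(((C:15/8,L:9/8):17/8,(E:-5/2,M:9/2):37/8):75/16,H:75/16)

iteration 1: select E,M (d=2, Q=-65); attach at lengths (-5/2, 9/2); label the merged cluster EM
  updated: d(C,EM)=8, d(EM,H)=14, d(EM,L)=17/2
iteration 2: select C,L (d=3, Q=-85/2); attach at lengths (15/8, 9/8); label the merged cluster CL
  updated: d(CL,EM)=27/4, d(CL,H)=23/2
iteration 3: select CL,EM (d=27/4, Q=-129/4); attach at lengths (17/8, 37/8); label the merged cluster CELM
  updated: d(CELM,H)=75/8
iteration 4: select CELM,H (d=75/8); attach at lengths (75/16, 75/16); label the merged cluster CEHLM
final tree: (((C:15/8,L:9/8):17/8,(E:-5/2,M:9/2):37/8):75/16,H:75/16)
total length: 169/8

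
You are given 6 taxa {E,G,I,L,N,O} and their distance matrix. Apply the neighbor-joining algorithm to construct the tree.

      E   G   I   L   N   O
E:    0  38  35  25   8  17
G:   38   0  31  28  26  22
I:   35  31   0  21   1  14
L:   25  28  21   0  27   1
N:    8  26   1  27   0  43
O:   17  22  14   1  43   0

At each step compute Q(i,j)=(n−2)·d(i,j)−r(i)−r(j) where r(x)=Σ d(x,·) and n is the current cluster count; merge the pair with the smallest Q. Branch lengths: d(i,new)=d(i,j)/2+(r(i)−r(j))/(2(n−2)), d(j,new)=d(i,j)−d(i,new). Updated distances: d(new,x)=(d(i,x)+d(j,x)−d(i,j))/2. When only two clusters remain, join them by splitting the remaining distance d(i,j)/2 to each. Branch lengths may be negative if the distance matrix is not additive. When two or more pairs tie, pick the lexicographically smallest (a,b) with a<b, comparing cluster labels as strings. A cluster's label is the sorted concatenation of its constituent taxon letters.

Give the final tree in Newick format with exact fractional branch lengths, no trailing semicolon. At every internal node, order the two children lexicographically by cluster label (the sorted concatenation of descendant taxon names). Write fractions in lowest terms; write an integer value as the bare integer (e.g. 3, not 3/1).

1. join I+N (d=1, Q=-203) ⇒ IN; edges |I|=1/8, |N|=7/8
  updated: d(E,IN)=21, d(G,IN)=28, d(IN,L)=47/2, d(IN,O)=28
2. join L+O (d=1, Q=-285/2) ⇒ LO; edges |L|=25/12, |O|=-13/12
  updated: d(E,LO)=41/2, d(G,LO)=49/2, d(IN,LO)=101/4
3. join E+IN (d=21, Q=-447/4) ⇒ EIN; edges |E|=189/16, |IN|=147/16
  updated: d(EIN,G)=45/2, d(EIN,LO)=99/8
4. join EIN+G (d=45/2, Q=-475/8) ⇒ EGIN; edges |EIN|=83/16, |G|=277/16
  updated: d(EGIN,LO)=115/16
5. join EGIN+LO (d=115/16) ⇒ EGILNO; edges |EGIN|=115/32, |LO|=115/32
final tree: (((E:189/16,(I:1/8,N:7/8):147/16):83/16,G:277/16):115/32,(L:25/12,O:-13/12):115/32)
total length: 843/16

(((E:189/16,(I:1/8,N:7/8):147/16):83/16,G:277/16):115/32,(L:25/12,O:-13/12):115/32)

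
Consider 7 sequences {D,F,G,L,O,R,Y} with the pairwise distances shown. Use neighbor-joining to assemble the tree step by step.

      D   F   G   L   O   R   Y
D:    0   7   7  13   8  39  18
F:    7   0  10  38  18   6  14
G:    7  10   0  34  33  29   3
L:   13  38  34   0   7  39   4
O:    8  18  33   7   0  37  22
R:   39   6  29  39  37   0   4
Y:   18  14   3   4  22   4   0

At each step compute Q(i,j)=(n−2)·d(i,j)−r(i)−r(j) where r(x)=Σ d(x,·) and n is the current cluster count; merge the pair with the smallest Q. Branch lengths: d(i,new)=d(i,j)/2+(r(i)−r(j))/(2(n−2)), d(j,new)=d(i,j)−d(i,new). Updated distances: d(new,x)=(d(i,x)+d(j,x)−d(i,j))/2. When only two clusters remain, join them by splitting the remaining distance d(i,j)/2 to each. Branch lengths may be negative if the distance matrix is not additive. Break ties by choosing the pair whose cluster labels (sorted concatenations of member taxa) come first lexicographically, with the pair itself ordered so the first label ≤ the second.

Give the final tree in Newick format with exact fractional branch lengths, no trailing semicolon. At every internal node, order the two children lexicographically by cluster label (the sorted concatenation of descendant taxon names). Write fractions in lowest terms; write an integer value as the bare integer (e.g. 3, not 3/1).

((((D:1/16,(L:9/2,O:5/2):111/16):81/8,G:39/8):15/8,(F:-2,R:8):35/4):-11/8,Y:-11/8)

iteration 1: select L,O (d=7, Q=-225); attach at lengths (9/2, 5/2); label the merged cluster LO
  updated: d(D,LO)=7, d(F,LO)=49/2, d(G,LO)=30, d(LO,R)=69/2, d(LO,Y)=19/2
iteration 2: select D,LO (d=7, Q=-311/2); attach at lengths (1/16, 111/16); label the merged cluster DLO
  updated: d(DLO,F)=49/4, d(DLO,G)=15, d(DLO,R)=133/4, d(DLO,Y)=41/4
iteration 3: select F,R (d=6, Q=-193/2); attach at lengths (-2, 8); label the merged cluster FR
  updated: d(DLO,FR)=79/4, d(FR,G)=33/2, d(FR,Y)=6
iteration 4: select DLO,G (d=15, Q=-99/2); attach at lengths (81/8, 39/8); label the merged cluster DGLO
  updated: d(DGLO,FR)=85/8, d(DGLO,Y)=-7/8
iteration 5: select DGLO,FR (d=85/8, Q=-63/4); attach at lengths (15/8, 35/4); label the merged cluster DFGLOR
  updated: d(DFGLOR,Y)=-11/4
iteration 6: select DFGLOR,Y (d=-11/4); attach at lengths (-11/8, -11/8); label the merged cluster DFGLORY
final tree: ((((D:1/16,(L:9/2,O:5/2):111/16):81/8,G:39/8):15/8,(F:-2,R:8):35/4):-11/8,Y:-11/8)
total length: 343/8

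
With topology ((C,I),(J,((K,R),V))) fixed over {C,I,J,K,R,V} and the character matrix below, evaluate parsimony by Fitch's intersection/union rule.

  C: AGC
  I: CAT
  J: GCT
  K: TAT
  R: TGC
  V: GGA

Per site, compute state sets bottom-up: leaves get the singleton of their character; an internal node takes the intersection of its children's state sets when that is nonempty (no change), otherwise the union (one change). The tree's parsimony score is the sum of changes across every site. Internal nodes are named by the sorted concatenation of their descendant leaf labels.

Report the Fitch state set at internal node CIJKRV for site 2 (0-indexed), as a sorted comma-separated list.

T

[col 0] CI: children C:{A}, I:{C} ∪→ {A,C}; cost 1
[col 0] KR: children K:{T}, R:{T} ∩→ {T}; cost 0
[col 0] KRV: children KR:{T}, V:{G} ∪→ {G,T}; cost 1
[col 0] JKRV: children J:{G}, KRV:{G,T} ∩→ {G}; cost 0
[col 0] CIJKRV: children CI:{A,C}, JKRV:{G} ∪→ {A,C,G}; cost 1
[col 1] CI: children C:{G}, I:{A} ∪→ {A,G}; cost 1
[col 1] KR: children K:{A}, R:{G} ∪→ {A,G}; cost 1
[col 1] KRV: children KR:{A,G}, V:{G} ∩→ {G}; cost 0
[col 1] JKRV: children J:{C}, KRV:{G} ∪→ {C,G}; cost 1
[col 1] CIJKRV: children CI:{A,G}, JKRV:{C,G} ∩→ {G}; cost 0
[col 2] CI: children C:{C}, I:{T} ∪→ {C,T}; cost 1
[col 2] KR: children K:{T}, R:{C} ∪→ {C,T}; cost 1
[col 2] KRV: children KR:{C,T}, V:{A} ∪→ {A,C,T}; cost 1
[col 2] JKRV: children J:{T}, KRV:{A,C,T} ∩→ {T}; cost 0
[col 2] CIJKRV: children CI:{C,T}, JKRV:{T} ∩→ {T}; cost 0
per-site changes: [3, 3, 3]; total = 9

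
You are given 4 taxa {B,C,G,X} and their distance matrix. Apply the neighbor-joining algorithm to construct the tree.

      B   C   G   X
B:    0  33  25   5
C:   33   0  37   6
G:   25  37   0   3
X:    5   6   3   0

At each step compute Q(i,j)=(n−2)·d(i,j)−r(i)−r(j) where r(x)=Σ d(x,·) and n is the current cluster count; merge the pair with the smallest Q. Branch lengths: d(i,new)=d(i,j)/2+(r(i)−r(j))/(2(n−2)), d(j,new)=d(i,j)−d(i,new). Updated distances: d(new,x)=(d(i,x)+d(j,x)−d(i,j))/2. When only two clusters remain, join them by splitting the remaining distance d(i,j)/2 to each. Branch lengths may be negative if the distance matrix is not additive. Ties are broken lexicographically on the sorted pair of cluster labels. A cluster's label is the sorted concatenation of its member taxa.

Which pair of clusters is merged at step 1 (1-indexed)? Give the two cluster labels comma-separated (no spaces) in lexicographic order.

B,G

iteration 1: select B,G (d=25, Q=-78); attach at lengths (12, 13); label the merged cluster BG
  updated: d(BG,C)=45/2, d(BG,X)=-17/2
iteration 2: select BG,C (d=45/2, Q=-20); attach at lengths (4, 37/2); label the merged cluster BCG
  updated: d(BCG,X)=-25/2
iteration 3: select BCG,X (d=-25/2); attach at lengths (-25/4, -25/4); label the merged cluster BCGX
final tree: (((B:12,G:13):4,C:37/2):-25/4,X:-25/4)
total length: 35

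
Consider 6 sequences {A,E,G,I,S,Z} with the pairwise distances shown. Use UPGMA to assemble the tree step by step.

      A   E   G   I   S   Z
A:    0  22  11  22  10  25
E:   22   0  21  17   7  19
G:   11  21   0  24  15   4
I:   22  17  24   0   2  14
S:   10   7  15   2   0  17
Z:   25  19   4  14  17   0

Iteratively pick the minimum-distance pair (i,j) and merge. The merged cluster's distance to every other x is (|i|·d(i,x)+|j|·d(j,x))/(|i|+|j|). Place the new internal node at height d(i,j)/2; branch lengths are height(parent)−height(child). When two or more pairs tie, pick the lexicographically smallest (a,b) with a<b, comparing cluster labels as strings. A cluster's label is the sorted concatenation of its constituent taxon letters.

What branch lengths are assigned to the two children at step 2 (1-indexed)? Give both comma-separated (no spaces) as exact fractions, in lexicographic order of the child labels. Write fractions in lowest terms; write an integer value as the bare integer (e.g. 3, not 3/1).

iteration 1: select I,S (d=2); attach at lengths (1, 1); label the merged cluster IS
  updated: d(A,IS)=16, d(E,IS)=12, d(G,IS)=39/2, d(IS,Z)=31/2
iteration 2: select G,Z (d=4); attach at lengths (2, 2); label the merged cluster GZ
  updated: d(A,GZ)=18, d(E,GZ)=20, d(GZ,IS)=35/2
iteration 3: select E,IS (d=12); attach at lengths (6, 5); label the merged cluster EIS
  updated: d(A,EIS)=18, d(EIS,GZ)=55/3
iteration 4: select A,EIS (d=18); attach at lengths (9, 3); label the merged cluster AEIS
  updated: d(AEIS,GZ)=73/4
iteration 5: select AEIS,GZ (d=73/4); attach at lengths (1/8, 57/8); label the merged cluster AEGISZ
final tree: ((A:9,(E:6,(I:1,S:1):5):3):1/8,(G:2,Z:2):57/8)
total length: 145/4

2,2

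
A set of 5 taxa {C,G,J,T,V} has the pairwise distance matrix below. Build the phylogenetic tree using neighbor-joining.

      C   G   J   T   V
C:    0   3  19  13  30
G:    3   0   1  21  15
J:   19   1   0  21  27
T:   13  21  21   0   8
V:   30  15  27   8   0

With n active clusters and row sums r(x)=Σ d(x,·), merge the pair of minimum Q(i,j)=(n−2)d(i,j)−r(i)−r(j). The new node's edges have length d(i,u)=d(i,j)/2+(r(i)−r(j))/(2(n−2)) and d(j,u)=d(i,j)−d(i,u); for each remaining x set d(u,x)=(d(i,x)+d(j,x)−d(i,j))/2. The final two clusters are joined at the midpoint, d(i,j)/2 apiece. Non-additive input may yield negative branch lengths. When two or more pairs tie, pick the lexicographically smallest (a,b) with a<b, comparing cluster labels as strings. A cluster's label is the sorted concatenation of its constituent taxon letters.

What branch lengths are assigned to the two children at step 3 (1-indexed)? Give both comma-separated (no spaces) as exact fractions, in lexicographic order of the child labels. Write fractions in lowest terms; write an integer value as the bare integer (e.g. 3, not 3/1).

19/4,-5

1. join T+V (d=8, Q=-119) ⇒ TV; edges |T|=7/6, |V|=41/6
  updated: d(C,TV)=35/2, d(G,TV)=14, d(J,TV)=20
2. join C+TV (d=35/2, Q=-56) ⇒ CTV; edges |C|=23/4, |TV|=47/4
  updated: d(CTV,G)=-1/4, d(CTV,J)=43/4
3. join CTV+G (d=-1/4, Q=-23/2) ⇒ CGTV; edges |CTV|=19/4, |G|=-5
  updated: d(CGTV,J)=6
4. join CGTV+J (d=6) ⇒ CGJTV; edges |CGTV|=3, |J|=3
final tree: (((C:23/4,(T:7/6,V:41/6):47/4):19/4,G:-5):3,J:3)
total length: 125/4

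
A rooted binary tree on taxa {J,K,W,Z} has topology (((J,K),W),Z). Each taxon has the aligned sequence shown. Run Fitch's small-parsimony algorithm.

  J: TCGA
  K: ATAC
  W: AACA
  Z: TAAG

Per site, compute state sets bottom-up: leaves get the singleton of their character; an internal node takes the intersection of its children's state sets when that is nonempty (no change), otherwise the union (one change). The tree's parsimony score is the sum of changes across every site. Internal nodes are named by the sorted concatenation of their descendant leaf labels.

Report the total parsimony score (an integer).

8

[col 0] JK: children J:{T}, K:{A} ∪→ {A,T}; cost 1
[col 0] JKW: children JK:{A,T}, W:{A} ∩→ {A}; cost 0
[col 0] JKWZ: children JKW:{A}, Z:{T} ∪→ {A,T}; cost 1
[col 1] JK: children J:{C}, K:{T} ∪→ {C,T}; cost 1
[col 1] JKW: children JK:{C,T}, W:{A} ∪→ {A,C,T}; cost 1
[col 1] JKWZ: children JKW:{A,C,T}, Z:{A} ∩→ {A}; cost 0
[col 2] JK: children J:{G}, K:{A} ∪→ {A,G}; cost 1
[col 2] JKW: children JK:{A,G}, W:{C} ∪→ {A,C,G}; cost 1
[col 2] JKWZ: children JKW:{A,C,G}, Z:{A} ∩→ {A}; cost 0
[col 3] JK: children J:{A}, K:{C} ∪→ {A,C}; cost 1
[col 3] JKW: children JK:{A,C}, W:{A} ∩→ {A}; cost 0
[col 3] JKWZ: children JKW:{A}, Z:{G} ∪→ {A,G}; cost 1
per-site changes: [2, 2, 2, 2]; total = 8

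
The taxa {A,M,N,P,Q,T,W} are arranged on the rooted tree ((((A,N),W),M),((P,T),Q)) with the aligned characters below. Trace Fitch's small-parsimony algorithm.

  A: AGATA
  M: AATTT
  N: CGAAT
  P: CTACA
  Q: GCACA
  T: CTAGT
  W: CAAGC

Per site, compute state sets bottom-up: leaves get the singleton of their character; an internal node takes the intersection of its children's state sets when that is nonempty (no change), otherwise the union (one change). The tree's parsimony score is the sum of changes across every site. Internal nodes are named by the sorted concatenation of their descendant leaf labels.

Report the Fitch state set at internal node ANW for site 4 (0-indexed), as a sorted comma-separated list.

AN@0: {A} ∪ {C} = {A,C} (union, +1)
ANW@0: {A,C} ∩ {C} = {C} (intersection, +0)
AMNW@0: {C} ∪ {A} = {A,C} (union, +1)
PT@0: {C} ∩ {C} = {C} (intersection, +0)
PQT@0: {C} ∪ {G} = {C,G} (union, +1)
AMNPQTW@0: {A,C} ∩ {C,G} = {C} (intersection, +0)
AN@1: {G} ∩ {G} = {G} (intersection, +0)
ANW@1: {G} ∪ {A} = {A,G} (union, +1)
AMNW@1: {A,G} ∩ {A} = {A} (intersection, +0)
PT@1: {T} ∩ {T} = {T} (intersection, +0)
PQT@1: {T} ∪ {C} = {C,T} (union, +1)
AMNPQTW@1: {A} ∪ {C,T} = {A,C,T} (union, +1)
AN@2: {A} ∩ {A} = {A} (intersection, +0)
ANW@2: {A} ∩ {A} = {A} (intersection, +0)
AMNW@2: {A} ∪ {T} = {A,T} (union, +1)
PT@2: {A} ∩ {A} = {A} (intersection, +0)
PQT@2: {A} ∩ {A} = {A} (intersection, +0)
AMNPQTW@2: {A,T} ∩ {A} = {A} (intersection, +0)
AN@3: {T} ∪ {A} = {A,T} (union, +1)
ANW@3: {A,T} ∪ {G} = {A,G,T} (union, +1)
AMNW@3: {A,G,T} ∩ {T} = {T} (intersection, +0)
PT@3: {C} ∪ {G} = {C,G} (union, +1)
PQT@3: {C,G} ∩ {C} = {C} (intersection, +0)
AMNPQTW@3: {T} ∪ {C} = {C,T} (union, +1)
AN@4: {A} ∪ {T} = {A,T} (union, +1)
ANW@4: {A,T} ∪ {C} = {A,C,T} (union, +1)
AMNW@4: {A,C,T} ∩ {T} = {T} (intersection, +0)
PT@4: {A} ∪ {T} = {A,T} (union, +1)
PQT@4: {A,T} ∩ {A} = {A} (intersection, +0)
AMNPQTW@4: {T} ∪ {A} = {A,T} (union, +1)
per-site changes: [3, 3, 1, 4, 4]; total = 15

A,C,T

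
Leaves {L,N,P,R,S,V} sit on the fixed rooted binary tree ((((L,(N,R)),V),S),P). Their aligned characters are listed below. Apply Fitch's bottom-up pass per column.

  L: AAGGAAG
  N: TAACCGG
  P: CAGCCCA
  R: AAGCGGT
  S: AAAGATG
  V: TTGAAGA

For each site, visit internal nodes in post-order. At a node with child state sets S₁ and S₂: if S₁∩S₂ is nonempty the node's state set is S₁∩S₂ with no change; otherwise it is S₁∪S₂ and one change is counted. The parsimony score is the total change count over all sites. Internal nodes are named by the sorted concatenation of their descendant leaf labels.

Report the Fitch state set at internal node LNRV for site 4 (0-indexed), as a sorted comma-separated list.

A

NR@0: {T} ∪ {A} = {A,T} (union, +1)
LNR@0: {A} ∩ {A,T} = {A} (intersection, +0)
LNRV@0: {A} ∪ {T} = {A,T} (union, +1)
LNRSV@0: {A,T} ∩ {A} = {A} (intersection, +0)
LNPRSV@0: {A} ∪ {C} = {A,C} (union, +1)
NR@1: {A} ∩ {A} = {A} (intersection, +0)
LNR@1: {A} ∩ {A} = {A} (intersection, +0)
LNRV@1: {A} ∪ {T} = {A,T} (union, +1)
LNRSV@1: {A,T} ∩ {A} = {A} (intersection, +0)
LNPRSV@1: {A} ∩ {A} = {A} (intersection, +0)
NR@2: {A} ∪ {G} = {A,G} (union, +1)
LNR@2: {G} ∩ {A,G} = {G} (intersection, +0)
LNRV@2: {G} ∩ {G} = {G} (intersection, +0)
LNRSV@2: {G} ∪ {A} = {A,G} (union, +1)
LNPRSV@2: {A,G} ∩ {G} = {G} (intersection, +0)
NR@3: {C} ∩ {C} = {C} (intersection, +0)
LNR@3: {G} ∪ {C} = {C,G} (union, +1)
LNRV@3: {C,G} ∪ {A} = {A,C,G} (union, +1)
LNRSV@3: {A,C,G} ∩ {G} = {G} (intersection, +0)
LNPRSV@3: {G} ∪ {C} = {C,G} (union, +1)
NR@4: {C} ∪ {G} = {C,G} (union, +1)
LNR@4: {A} ∪ {C,G} = {A,C,G} (union, +1)
LNRV@4: {A,C,G} ∩ {A} = {A} (intersection, +0)
LNRSV@4: {A} ∩ {A} = {A} (intersection, +0)
LNPRSV@4: {A} ∪ {C} = {A,C} (union, +1)
NR@5: {G} ∩ {G} = {G} (intersection, +0)
LNR@5: {A} ∪ {G} = {A,G} (union, +1)
LNRV@5: {A,G} ∩ {G} = {G} (intersection, +0)
LNRSV@5: {G} ∪ {T} = {G,T} (union, +1)
LNPRSV@5: {G,T} ∪ {C} = {C,G,T} (union, +1)
NR@6: {G} ∪ {T} = {G,T} (union, +1)
LNR@6: {G} ∩ {G,T} = {G} (intersection, +0)
LNRV@6: {G} ∪ {A} = {A,G} (union, +1)
LNRSV@6: {A,G} ∩ {G} = {G} (intersection, +0)
LNPRSV@6: {G} ∪ {A} = {A,G} (union, +1)
per-site changes: [3, 1, 2, 3, 3, 3, 3]; total = 18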